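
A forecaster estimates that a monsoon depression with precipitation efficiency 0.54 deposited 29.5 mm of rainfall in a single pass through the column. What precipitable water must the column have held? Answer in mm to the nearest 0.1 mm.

PW ≈ 54.6 mm

PW = rainfall / ε = 29.5 / 0.54 = 54.6 mm.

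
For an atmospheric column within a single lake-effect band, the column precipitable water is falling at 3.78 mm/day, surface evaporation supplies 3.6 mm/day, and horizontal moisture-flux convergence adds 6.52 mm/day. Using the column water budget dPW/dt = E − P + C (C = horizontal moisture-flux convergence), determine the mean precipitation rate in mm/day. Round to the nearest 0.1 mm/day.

P ≈ 13.9 mm/day

dPW/dt = -3.78 mm/day.
P = E + C − dPW/dt = 3.6 + (6.52) − (-3.78) = 13.9 mm/day.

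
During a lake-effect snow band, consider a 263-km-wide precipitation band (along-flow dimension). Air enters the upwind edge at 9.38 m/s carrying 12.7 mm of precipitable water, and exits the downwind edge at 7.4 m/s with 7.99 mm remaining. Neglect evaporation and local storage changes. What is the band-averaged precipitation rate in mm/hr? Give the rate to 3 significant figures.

R ≈ 0.821 mm/hr

Column moisture flux per unit crosswind length is F = V × PW.
Inflow: F_in = 9.38 × 12.7 = 119.126 mm·m/s
Outflow: F_out = 7.4 × 7.99 = 59.126 mm·m/s
Steady-state rate R = (F_in − F_out)/L = (119.126 − 59.126) / 263000 m = 2.281e-04 mm/s.
R = 2.281e-04 × 3600 = 0.821 mm/hr.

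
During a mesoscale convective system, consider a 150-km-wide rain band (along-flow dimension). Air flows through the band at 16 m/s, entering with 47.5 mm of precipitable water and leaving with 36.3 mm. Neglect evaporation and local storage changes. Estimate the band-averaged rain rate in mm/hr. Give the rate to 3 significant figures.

Column moisture flux per unit crosswind length is F = V × PW.
Inflow: F_in = 16 × 47.5 = 760 mm·m/s
Outflow: F_out = 16 × 36.3 = 580.8 mm·m/s
Steady-state rate R = (F_in − F_out)/L = (760 − 580.8) / 150000 m = 1.195e-03 mm/s.
R = 1.195e-03 × 3600 = 4.30 mm/hr.

R ≈ 4.30 mm/hr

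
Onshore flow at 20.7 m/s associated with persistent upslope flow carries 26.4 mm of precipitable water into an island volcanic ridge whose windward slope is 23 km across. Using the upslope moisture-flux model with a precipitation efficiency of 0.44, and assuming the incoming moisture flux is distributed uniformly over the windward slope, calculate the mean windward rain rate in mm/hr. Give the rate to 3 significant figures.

R ≈ 37.6 mm/hr

Incoming column moisture flux per unit ridge length: F = V × PW = 20.7 × 26.4 = 546.48 mm·m/s.
Spread over the 23 km slope with efficiency ε = 0.44: R = ε·F/W = 0.44 × 546.48 / 23000 m = 1.045e-02 mm/s.
R = 1.045e-02 × 3600 = 37.6 mm/hr.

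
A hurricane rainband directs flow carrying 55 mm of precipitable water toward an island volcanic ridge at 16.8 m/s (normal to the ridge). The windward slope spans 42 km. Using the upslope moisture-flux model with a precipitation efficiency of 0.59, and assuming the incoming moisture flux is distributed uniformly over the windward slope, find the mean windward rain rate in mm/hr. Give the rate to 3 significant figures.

Incoming column moisture flux per unit ridge length: F = V × PW = 16.8 × 55 = 924 mm·m/s.
Spread over the 42 km slope with efficiency ε = 0.59: R = ε·F/W = 0.59 × 924 / 42000 m = 1.298e-02 mm/s.
R = 1.298e-02 × 3600 = 46.7 mm/hr.

R ≈ 46.7 mm/hr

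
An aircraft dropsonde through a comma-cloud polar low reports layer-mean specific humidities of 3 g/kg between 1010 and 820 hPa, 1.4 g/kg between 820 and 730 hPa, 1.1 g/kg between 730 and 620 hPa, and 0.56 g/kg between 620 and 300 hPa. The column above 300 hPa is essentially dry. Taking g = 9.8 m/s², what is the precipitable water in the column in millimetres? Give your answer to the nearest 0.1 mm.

Precipitable water is the column-integrated vapour mass per unit area: PW = (1/g) Σ q̄ Δp, with q in kg/kg and Δp in Pa (1 kg/m² of water = 1 mm).
Layer 1010–820 hPa: Δp = 190 hPa = 19000 Pa, q̄ = 0.003 kg/kg → 0.003 × 19000 / 9.8 = 5.82 mm
Layer 820–730 hPa: Δp = 90 hPa = 9000 Pa, q̄ = 0.0014 kg/kg → 0.0014 × 9000 / 9.8 = 1.29 mm
Layer 730–620 hPa: Δp = 110 hPa = 11000 Pa, q̄ = 0.0011 kg/kg → 0.0011 × 11000 / 9.8 = 1.23 mm
Layer 620–300 hPa: Δp = 320 hPa = 32000 Pa, q̄ = 0.00056 kg/kg → 0.00056 × 32000 / 9.8 = 1.83 mm
PW = 5.82 + 1.29 + 1.23 + 1.83 = 10.17 ≈ 10.2 mm.

PW ≈ 10.2 mm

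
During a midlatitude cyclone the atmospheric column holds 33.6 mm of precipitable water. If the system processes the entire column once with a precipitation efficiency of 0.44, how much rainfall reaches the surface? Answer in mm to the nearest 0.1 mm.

rainfall ≈ 14.8 mm

Rainfall = ε × PW = 0.44 × 33.6 = 14.8 mm.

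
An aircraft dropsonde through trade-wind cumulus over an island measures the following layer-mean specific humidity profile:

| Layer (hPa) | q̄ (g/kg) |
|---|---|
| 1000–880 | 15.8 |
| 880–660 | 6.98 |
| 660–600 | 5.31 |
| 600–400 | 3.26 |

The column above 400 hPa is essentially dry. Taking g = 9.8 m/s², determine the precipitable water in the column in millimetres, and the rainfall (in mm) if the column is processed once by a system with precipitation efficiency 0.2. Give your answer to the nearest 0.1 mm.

Precipitable water is the column-integrated vapour mass per unit area: PW = (1/g) Σ q̄ Δp, with q in kg/kg and Δp in Pa (1 kg/m² of water = 1 mm).
Layer 1000–880 hPa: Δp = 120 hPa = 12000 Pa, q̄ = 0.0158 kg/kg → 0.0158 × 12000 / 9.8 = 19.35 mm
Layer 880–660 hPa: Δp = 220 hPa = 22000 Pa, q̄ = 0.00698 kg/kg → 0.00698 × 22000 / 9.8 = 15.67 mm
Layer 660–600 hPa: Δp = 60 hPa = 6000 Pa, q̄ = 0.00531 kg/kg → 0.00531 × 6000 / 9.8 = 3.25 mm
Layer 600–400 hPa: Δp = 200 hPa = 20000 Pa, q̄ = 0.00326 kg/kg → 0.00326 × 20000 / 9.8 = 6.65 mm
PW = 19.35 + 15.67 + 3.25 + 6.65 = 44.92 ≈ 44.9 mm.
Rainfall = ε × PW = 0.2 × 44.9 = 9.0 mm.

PW ≈ 44.9 mm; rainfall ≈ 9.0 mm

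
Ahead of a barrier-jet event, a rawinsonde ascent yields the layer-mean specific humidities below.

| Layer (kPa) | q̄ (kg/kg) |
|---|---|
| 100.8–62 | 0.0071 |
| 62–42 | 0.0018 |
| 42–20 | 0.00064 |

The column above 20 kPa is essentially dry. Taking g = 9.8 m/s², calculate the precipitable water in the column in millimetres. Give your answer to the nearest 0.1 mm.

Precipitable water is the column-integrated vapour mass per unit area: PW = (1/g) Σ q̄ Δp, with q in kg/kg and Δp in Pa (1 kg/m² of water = 1 mm).
Layer 100.8–62 kPa: Δp = 388 hPa = 38800 Pa, q̄ = 0.0071 kg/kg → 0.0071 × 38800 / 9.8 = 28.11 mm
Layer 62–42 kPa: Δp = 200 hPa = 20000 Pa, q̄ = 0.0018 kg/kg → 0.0018 × 20000 / 9.8 = 3.67 mm
Layer 42–20 kPa: Δp = 220 hPa = 22000 Pa, q̄ = 0.00064 kg/kg → 0.00064 × 22000 / 9.8 = 1.44 mm
PW = 28.11 + 3.67 + 1.44 = 33.22 ≈ 33.2 mm.

PW ≈ 33.2 mm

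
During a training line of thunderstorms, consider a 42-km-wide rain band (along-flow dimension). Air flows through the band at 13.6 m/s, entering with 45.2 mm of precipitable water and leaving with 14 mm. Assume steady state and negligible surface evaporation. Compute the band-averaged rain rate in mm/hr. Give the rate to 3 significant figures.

Column moisture flux per unit crosswind length is F = V × PW.
Inflow: F_in = 13.6 × 45.2 = 614.72 mm·m/s
Outflow: F_out = 13.6 × 14 = 190.4 mm·m/s
Steady-state rate R = (F_in − F_out)/L = (614.72 − 190.4) / 42000 m = 1.010e-02 mm/s.
R = 1.010e-02 × 3600 = 36.4 mm/hr.

R ≈ 36.4 mm/hr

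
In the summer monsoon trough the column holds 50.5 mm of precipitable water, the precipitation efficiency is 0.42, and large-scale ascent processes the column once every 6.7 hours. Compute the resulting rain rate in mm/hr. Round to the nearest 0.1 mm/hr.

Each overturning extracts ε × PW = 0.42 × 50.5 = 21.21 mm.
Rate = ε·PW / τ = 21.21 / 6.7 h = 3.2 mm/hr.

R ≈ 3.2 mm/hr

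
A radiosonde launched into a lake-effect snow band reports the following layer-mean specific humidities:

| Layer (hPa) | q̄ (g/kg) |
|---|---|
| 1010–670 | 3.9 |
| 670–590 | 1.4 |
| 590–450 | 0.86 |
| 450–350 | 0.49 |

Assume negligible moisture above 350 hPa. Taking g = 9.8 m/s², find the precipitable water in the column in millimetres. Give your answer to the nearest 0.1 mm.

PW ≈ 16.4 mm

Precipitable water is the column-integrated vapour mass per unit area: PW = (1/g) Σ q̄ Δp, with q in kg/kg and Δp in Pa (1 kg/m² of water = 1 mm).
Layer 1010–670 hPa: Δp = 340 hPa = 34000 Pa, q̄ = 0.0039 kg/kg → 0.0039 × 34000 / 9.8 = 13.53 mm
Layer 670–590 hPa: Δp = 80 hPa = 8000 Pa, q̄ = 0.0014 kg/kg → 0.0014 × 8000 / 9.8 = 1.14 mm
Layer 590–450 hPa: Δp = 140 hPa = 14000 Pa, q̄ = 0.00086 kg/kg → 0.00086 × 14000 / 9.8 = 1.23 mm
Layer 450–350 hPa: Δp = 100 hPa = 10000 Pa, q̄ = 0.00049 kg/kg → 0.00049 × 10000 / 9.8 = 0.50 mm
PW = 13.53 + 1.14 + 1.23 + 0.50 = 16.40 ≈ 16.4 mm.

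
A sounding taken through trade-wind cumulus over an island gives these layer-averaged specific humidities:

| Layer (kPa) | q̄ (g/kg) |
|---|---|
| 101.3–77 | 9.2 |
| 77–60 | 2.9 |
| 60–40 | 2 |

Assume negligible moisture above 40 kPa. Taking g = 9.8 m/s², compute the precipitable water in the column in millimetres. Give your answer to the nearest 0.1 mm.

PW ≈ 31.9 mm

Precipitable water is the column-integrated vapour mass per unit area: PW = (1/g) Σ q̄ Δp, with q in kg/kg and Δp in Pa (1 kg/m² of water = 1 mm).
Layer 101.3–77 kPa: Δp = 243 hPa = 24300 Pa, q̄ = 0.0092 kg/kg → 0.0092 × 24300 / 9.8 = 22.81 mm
Layer 77–60 kPa: Δp = 170 hPa = 17000 Pa, q̄ = 0.0029 kg/kg → 0.0029 × 17000 / 9.8 = 5.03 mm
Layer 60–40 kPa: Δp = 200 hPa = 20000 Pa, q̄ = 0.002 kg/kg → 0.002 × 20000 / 9.8 = 4.08 mm
PW = 22.81 + 5.03 + 4.08 = 31.92 ≈ 31.9 mm.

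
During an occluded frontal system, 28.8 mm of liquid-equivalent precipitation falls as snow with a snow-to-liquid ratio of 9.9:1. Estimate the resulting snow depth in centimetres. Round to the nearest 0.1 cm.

snow depth ≈ 28.5 cm

Snow depth = liquid × ratio = 28.8 mm × 9.9 = 285.12 mm = 28.5 cm.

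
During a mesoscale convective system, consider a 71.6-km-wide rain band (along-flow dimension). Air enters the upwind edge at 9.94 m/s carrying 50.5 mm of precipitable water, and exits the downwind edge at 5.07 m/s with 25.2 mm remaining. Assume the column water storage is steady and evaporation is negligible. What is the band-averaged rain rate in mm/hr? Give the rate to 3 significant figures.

Column moisture flux per unit crosswind length is F = V × PW.
Inflow: F_in = 9.94 × 50.5 = 501.97 mm·m/s
Outflow: F_out = 5.07 × 25.2 = 127.764 mm·m/s
Steady-state rate R = (F_in − F_out)/L = (501.97 − 127.764) / 71600 m = 5.226e-03 mm/s.
R = 5.226e-03 × 3600 = 18.8 mm/hr.

R ≈ 18.8 mm/hr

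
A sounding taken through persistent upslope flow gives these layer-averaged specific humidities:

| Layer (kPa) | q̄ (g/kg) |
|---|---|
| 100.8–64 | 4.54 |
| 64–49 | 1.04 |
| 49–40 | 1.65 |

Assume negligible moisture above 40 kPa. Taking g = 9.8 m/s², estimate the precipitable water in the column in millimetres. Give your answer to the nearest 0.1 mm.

Precipitable water is the column-integrated vapour mass per unit area: PW = (1/g) Σ q̄ Δp, with q in kg/kg and Δp in Pa (1 kg/m² of water = 1 mm).
Layer 100.8–64 kPa: Δp = 368 hPa = 36800 Pa, q̄ = 0.00454 kg/kg → 0.00454 × 36800 / 9.8 = 17.05 mm
Layer 64–49 kPa: Δp = 150 hPa = 15000 Pa, q̄ = 0.00104 kg/kg → 0.00104 × 15000 / 9.8 = 1.59 mm
Layer 49–40 kPa: Δp = 90 hPa = 9000 Pa, q̄ = 0.00165 kg/kg → 0.00165 × 9000 / 9.8 = 1.52 mm
PW = 17.05 + 1.59 + 1.52 = 20.16 ≈ 20.2 mm.

PW ≈ 20.2 mm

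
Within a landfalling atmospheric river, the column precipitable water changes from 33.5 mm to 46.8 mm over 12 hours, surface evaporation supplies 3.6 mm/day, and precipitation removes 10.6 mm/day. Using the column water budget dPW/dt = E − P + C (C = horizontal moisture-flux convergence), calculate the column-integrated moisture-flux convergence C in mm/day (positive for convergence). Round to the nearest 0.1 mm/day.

C ≈ 33.6 mm/day

dPW/dt = (46.8 − 33.5) mm / (12/24 day) = +26.600 mm/day.
C = dPW/dt − E + P = (+26.600) − 3.6 + 10.6 = 33.6 mm/day.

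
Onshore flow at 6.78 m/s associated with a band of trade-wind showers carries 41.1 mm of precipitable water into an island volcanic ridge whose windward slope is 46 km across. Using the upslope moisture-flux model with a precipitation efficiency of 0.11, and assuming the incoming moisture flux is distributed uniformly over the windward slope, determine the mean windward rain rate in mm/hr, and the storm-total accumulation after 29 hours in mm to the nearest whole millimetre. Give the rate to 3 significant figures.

Incoming column moisture flux per unit ridge length: F = V × PW = 6.78 × 41.1 = 278.658 mm·m/s.
Spread over the 46 km slope with efficiency ε = 0.11: R = ε·F/W = 0.11 × 278.658 / 46000 m = 6.664e-04 mm/s.
R = 6.664e-04 × 3600 = 2.40 mm/hr.
Over 29 h: total = 2.40 × 29 = 69.6 ≈ 70 mm.

R ≈ 2.40 mm/hr; total ≈ 70 mm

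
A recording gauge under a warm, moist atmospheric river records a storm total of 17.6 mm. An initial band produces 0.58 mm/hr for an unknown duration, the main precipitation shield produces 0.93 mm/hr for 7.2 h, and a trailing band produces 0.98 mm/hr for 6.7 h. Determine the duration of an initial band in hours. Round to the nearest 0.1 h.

duration ≈ 7.5 h

Known phases: 0.93 × 7.2 + 0.98 × 6.7 = 6.696 + 6.566 = 13.262 mm.
Remaining depth = 17.6 − 13.262 = 4.338 mm.
Duration = 4.338 / 0.58 = 7.5 h.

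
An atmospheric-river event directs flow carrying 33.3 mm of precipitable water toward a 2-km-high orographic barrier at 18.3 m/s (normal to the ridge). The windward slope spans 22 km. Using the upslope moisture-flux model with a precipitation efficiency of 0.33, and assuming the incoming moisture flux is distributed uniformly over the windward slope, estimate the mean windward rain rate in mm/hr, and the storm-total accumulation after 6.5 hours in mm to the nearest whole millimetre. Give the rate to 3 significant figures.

Incoming column moisture flux per unit ridge length: F = V × PW = 18.3 × 33.3 = 609.39 mm·m/s.
Spread over the 22 km slope with efficiency ε = 0.33: R = ε·F/W = 0.33 × 609.39 / 22000 m = 9.141e-03 mm/s.
R = 9.141e-03 × 3600 = 32.9 mm/hr.
Over 6.5 h: total = 32.9 × 6.5 = 213.85 ≈ 214 mm.

R ≈ 32.9 mm/hr; total ≈ 214 mm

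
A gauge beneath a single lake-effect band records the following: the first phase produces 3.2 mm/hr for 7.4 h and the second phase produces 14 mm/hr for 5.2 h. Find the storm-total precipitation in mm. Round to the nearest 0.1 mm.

Total = Σ Rᵢ Δtᵢ = 3.2 × 7.4 + 14 × 5.2
      = 23.68 + 72.8 = 96.5 mm.

total ≈ 96.5 mm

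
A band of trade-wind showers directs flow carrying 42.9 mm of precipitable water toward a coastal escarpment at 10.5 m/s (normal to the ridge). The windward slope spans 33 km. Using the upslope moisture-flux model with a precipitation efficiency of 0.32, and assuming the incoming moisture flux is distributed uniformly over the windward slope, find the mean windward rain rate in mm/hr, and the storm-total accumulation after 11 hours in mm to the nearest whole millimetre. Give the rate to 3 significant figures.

R ≈ 15.7 mm/hr; total ≈ 173 mm

Incoming column moisture flux per unit ridge length: F = V × PW = 10.5 × 42.9 = 450.45 mm·m/s.
Spread over the 33 km slope with efficiency ε = 0.32: R = ε·F/W = 0.32 × 450.45 / 33000 m = 4.368e-03 mm/s.
R = 4.368e-03 × 3600 = 15.7 mm/hr.
Over 11 h: total = 15.7 × 11 = 172.7 ≈ 173 mm.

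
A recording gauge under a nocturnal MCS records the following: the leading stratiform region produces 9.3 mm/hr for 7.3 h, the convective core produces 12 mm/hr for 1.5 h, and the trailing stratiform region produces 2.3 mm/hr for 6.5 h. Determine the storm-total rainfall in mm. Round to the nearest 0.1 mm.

total ≈ 100.8 mm

Total = Σ Rᵢ Δtᵢ = 9.3 × 7.3 + 12 × 1.5 + 2.3 × 6.5
      = 67.89 + 18 + 14.95 = 100.8 mm.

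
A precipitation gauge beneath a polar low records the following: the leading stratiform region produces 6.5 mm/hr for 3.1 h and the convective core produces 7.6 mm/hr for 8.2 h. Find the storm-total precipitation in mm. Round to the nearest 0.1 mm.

Total = Σ Rᵢ Δtᵢ = 6.5 × 3.1 + 7.6 × 8.2
      = 20.15 + 62.32 = 82.5 mm.

total ≈ 82.5 mm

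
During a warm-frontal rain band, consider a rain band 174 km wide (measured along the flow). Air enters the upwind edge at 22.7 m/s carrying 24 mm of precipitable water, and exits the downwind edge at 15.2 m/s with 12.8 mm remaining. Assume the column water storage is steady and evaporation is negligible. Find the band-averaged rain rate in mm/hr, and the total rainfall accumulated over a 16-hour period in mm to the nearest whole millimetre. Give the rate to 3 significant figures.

R ≈ 7.25 mm/hr; total ≈ 116 mm

Column moisture flux per unit crosswind length is F = V × PW.
Inflow: F_in = 22.7 × 24 = 544.8 mm·m/s
Outflow: F_out = 15.2 × 12.8 = 194.56 mm·m/s
Steady-state rate R = (F_in − F_out)/L = (544.8 − 194.56) / 174000 m = 2.013e-03 mm/s.
R = 2.013e-03 × 3600 = 7.25 mm/hr.
Over 16 h: total = 7.25 × 16 = 116 mm.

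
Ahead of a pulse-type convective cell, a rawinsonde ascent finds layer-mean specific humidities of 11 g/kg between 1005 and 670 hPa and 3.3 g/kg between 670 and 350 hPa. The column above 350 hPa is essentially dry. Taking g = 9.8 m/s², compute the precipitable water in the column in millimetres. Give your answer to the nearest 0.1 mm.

PW ≈ 48.4 mm

Precipitable water is the column-integrated vapour mass per unit area: PW = (1/g) Σ q̄ Δp, with q in kg/kg and Δp in Pa (1 kg/m² of water = 1 mm).
Layer 1005–670 hPa: Δp = 335 hPa = 33500 Pa, q̄ = 0.011 kg/kg → 0.011 × 33500 / 9.8 = 37.60 mm
Layer 670–350 hPa: Δp = 320 hPa = 32000 Pa, q̄ = 0.0033 kg/kg → 0.0033 × 32000 / 9.8 = 10.78 mm
PW = 37.60 + 10.78 = 48.38 ≈ 48.4 mm.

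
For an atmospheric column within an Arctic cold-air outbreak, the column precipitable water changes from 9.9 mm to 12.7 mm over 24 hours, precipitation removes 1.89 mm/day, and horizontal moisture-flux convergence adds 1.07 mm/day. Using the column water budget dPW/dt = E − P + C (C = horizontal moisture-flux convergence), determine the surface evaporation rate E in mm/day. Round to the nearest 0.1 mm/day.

dPW/dt = (12.7 − 9.9) mm / (24/24 day) = +2.800 mm/day.
E = dPW/dt + P − C = (+2.800) + 1.89 − (1.07) = 3.6 mm/day.

E ≈ 3.6 mm/day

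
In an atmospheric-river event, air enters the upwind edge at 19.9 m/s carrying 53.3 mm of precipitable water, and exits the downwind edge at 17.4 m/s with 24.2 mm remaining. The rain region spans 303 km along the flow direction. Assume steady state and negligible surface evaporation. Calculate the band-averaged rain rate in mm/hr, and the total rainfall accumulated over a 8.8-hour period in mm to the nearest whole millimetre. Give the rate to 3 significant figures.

Column moisture flux per unit crosswind length is F = V × PW.
Inflow: F_in = 19.9 × 53.3 = 1060.67 mm·m/s
Outflow: F_out = 17.4 × 24.2 = 421.08 mm·m/s
Steady-state rate R = (F_in − F_out)/L = (1060.67 − 421.08) / 303000 m = 2.111e-03 mm/s.
R = 2.111e-03 × 3600 = 7.60 mm/hr.
Over 8.8 h: total = 7.60 × 8.8 = 66.88 ≈ 67 mm.

R ≈ 7.60 mm/hr; total ≈ 67 mm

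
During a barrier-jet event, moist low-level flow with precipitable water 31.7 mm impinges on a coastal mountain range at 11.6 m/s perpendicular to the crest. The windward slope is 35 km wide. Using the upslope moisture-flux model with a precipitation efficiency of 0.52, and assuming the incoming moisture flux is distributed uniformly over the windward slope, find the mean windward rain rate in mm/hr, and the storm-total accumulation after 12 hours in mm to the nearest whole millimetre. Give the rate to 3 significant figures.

R ≈ 19.7 mm/hr; total ≈ 236 mm

Incoming column moisture flux per unit ridge length: F = V × PW = 11.6 × 31.7 = 367.72 mm·m/s.
Spread over the 35 km slope with efficiency ε = 0.52: R = ε·F/W = 0.52 × 367.72 / 35000 m = 5.463e-03 mm/s.
R = 5.463e-03 × 3600 = 19.7 mm/hr.
Over 12 h: total = 19.7 × 12 = 236.4 ≈ 236 mm.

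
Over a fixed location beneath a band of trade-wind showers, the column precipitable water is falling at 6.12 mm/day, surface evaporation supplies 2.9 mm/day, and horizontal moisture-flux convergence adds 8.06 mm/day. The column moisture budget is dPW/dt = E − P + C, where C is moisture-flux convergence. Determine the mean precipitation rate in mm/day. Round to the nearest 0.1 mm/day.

dPW/dt = -6.12 mm/day.
P = E + C − dPW/dt = 2.9 + (8.06) − (-6.12) = 17.1 mm/day.

P ≈ 17.1 mm/day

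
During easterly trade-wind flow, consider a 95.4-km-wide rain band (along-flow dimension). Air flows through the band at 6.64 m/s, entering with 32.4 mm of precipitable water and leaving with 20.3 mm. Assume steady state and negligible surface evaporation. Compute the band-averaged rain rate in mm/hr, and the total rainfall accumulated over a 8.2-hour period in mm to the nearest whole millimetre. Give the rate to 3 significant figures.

R ≈ 3.03 mm/hr; total ≈ 25 mm

Column moisture flux per unit crosswind length is F = V × PW.
Inflow: F_in = 6.64 × 32.4 = 215.136 mm·m/s
Outflow: F_out = 6.64 × 20.3 = 134.792 mm·m/s
Steady-state rate R = (F_in − F_out)/L = (215.136 − 134.792) / 95400 m = 8.422e-04 mm/s.
R = 8.422e-04 × 3600 = 3.03 mm/hr.
Over 8.2 h: total = 3.03 × 8.2 = 24.846 ≈ 25 mm.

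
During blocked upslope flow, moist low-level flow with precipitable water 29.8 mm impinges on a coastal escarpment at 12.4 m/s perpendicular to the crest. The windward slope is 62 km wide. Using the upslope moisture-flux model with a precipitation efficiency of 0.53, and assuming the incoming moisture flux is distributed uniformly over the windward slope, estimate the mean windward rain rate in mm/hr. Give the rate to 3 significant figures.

R ≈ 11.4 mm/hr

Incoming column moisture flux per unit ridge length: F = V × PW = 12.4 × 29.8 = 369.52 mm·m/s.
Spread over the 62 km slope with efficiency ε = 0.53: R = ε·F/W = 0.53 × 369.52 / 62000 m = 3.159e-03 mm/s.
R = 3.159e-03 × 3600 = 11.4 mm/hr.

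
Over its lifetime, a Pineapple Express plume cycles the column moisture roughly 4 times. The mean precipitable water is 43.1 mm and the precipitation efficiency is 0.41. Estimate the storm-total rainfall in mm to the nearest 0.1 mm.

Each cycle deposits ε × PW = 0.41 × 43.1 = 17.671 mm.
Over 4 cycles: 4 × 17.671 = 70.7 mm.

rainfall ≈ 70.7 mm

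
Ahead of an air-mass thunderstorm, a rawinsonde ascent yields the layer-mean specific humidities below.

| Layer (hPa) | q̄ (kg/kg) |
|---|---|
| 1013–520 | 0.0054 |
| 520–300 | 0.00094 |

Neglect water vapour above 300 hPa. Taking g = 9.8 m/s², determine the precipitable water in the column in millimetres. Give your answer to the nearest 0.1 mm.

PW ≈ 29.3 mm

Precipitable water is the column-integrated vapour mass per unit area: PW = (1/g) Σ q̄ Δp, with q in kg/kg and Δp in Pa (1 kg/m² of water = 1 mm).
Layer 1013–520 hPa: Δp = 493 hPa = 49300 Pa, q̄ = 0.0054 kg/kg → 0.0054 × 49300 / 9.8 = 27.17 mm
Layer 520–300 hPa: Δp = 220 hPa = 22000 Pa, q̄ = 0.00094 kg/kg → 0.00094 × 22000 / 9.8 = 2.11 mm
PW = 27.17 + 2.11 = 29.28 ≈ 29.3 mm.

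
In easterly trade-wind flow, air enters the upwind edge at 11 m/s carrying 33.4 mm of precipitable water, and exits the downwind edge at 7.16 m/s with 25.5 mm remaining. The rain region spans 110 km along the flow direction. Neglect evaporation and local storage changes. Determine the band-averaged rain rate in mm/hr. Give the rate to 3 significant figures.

Column moisture flux per unit crosswind length is F = V × PW.
Inflow: F_in = 11 × 33.4 = 367.4 mm·m/s
Outflow: F_out = 7.16 × 25.5 = 182.58 mm·m/s
Steady-state rate R = (F_in − F_out)/L = (367.4 − 182.58) / 110000 m = 1.680e-03 mm/s.
R = 1.680e-03 × 3600 = 6.05 mm/hr.

R ≈ 6.05 mm/hr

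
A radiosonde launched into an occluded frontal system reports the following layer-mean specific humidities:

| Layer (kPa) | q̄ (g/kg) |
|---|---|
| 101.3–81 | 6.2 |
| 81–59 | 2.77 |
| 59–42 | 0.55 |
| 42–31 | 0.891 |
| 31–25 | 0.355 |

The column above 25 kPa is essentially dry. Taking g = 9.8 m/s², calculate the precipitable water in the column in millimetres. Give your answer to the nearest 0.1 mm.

Precipitable water is the column-integrated vapour mass per unit area: PW = (1/g) Σ q̄ Δp, with q in kg/kg and Δp in Pa (1 kg/m² of water = 1 mm).
Layer 101.3–81 kPa: Δp = 203 hPa = 20300 Pa, q̄ = 0.0062 kg/kg → 0.0062 × 20300 / 9.8 = 12.84 mm
Layer 81–59 kPa: Δp = 220 hPa = 22000 Pa, q̄ = 0.00277 kg/kg → 0.00277 × 22000 / 9.8 = 6.22 mm
Layer 59–42 kPa: Δp = 170 hPa = 17000 Pa, q̄ = 0.00055 kg/kg → 0.00055 × 17000 / 9.8 = 0.95 mm
Layer 42–31 kPa: Δp = 110 hPa = 11000 Pa, q̄ = 0.000891 kg/kg → 0.000891 × 11000 / 9.8 = 1.00 mm
Layer 31–25 kPa: Δp = 60 hPa = 6000 Pa, q̄ = 0.000355 kg/kg → 0.000355 × 6000 / 9.8 = 0.22 mm
PW = 12.84 + 6.22 + 0.95 + 1.00 + 0.22 = 21.23 ≈ 21.2 mm.

PW ≈ 21.2 mm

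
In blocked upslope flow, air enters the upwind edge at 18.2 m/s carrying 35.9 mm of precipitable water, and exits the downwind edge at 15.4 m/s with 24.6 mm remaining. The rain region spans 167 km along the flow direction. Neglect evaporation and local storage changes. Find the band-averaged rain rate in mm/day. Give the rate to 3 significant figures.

Column moisture flux per unit crosswind length is F = V × PW.
Inflow: F_in = 18.2 × 35.9 = 653.38 mm·m/s
Outflow: F_out = 15.4 × 24.6 = 378.84 mm·m/s
Steady-state rate R = (F_in − F_out)/L = (653.38 − 378.84) / 167000 m = 1.644e-03 mm/s.
R = 1.644e-03 × 3600 × 24 = 142 mm/day.

R ≈ 142 mm/day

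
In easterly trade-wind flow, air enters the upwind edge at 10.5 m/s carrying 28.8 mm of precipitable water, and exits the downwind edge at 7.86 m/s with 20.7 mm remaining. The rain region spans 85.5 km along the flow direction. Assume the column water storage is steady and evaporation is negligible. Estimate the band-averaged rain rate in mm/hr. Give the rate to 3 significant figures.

Column moisture flux per unit crosswind length is F = V × PW.
Inflow: F_in = 10.5 × 28.8 = 302.4 mm·m/s
Outflow: F_out = 7.86 × 20.7 = 162.702 mm·m/s
Steady-state rate R = (F_in − F_out)/L = (302.4 − 162.702) / 85500 m = 1.634e-03 mm/s.
R = 1.634e-03 × 3600 = 5.88 mm/hr.

R ≈ 5.88 mm/hr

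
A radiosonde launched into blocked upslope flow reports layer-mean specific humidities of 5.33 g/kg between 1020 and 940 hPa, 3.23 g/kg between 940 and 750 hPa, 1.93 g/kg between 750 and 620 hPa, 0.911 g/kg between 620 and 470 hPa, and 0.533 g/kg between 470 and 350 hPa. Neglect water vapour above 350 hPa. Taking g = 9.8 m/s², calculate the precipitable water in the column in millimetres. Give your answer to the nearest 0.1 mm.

PW ≈ 15.2 mm

Precipitable water is the column-integrated vapour mass per unit area: PW = (1/g) Σ q̄ Δp, with q in kg/kg and Δp in Pa (1 kg/m² of water = 1 mm).
Layer 1020–940 hPa: Δp = 80 hPa = 8000 Pa, q̄ = 0.00533 kg/kg → 0.00533 × 8000 / 9.8 = 4.35 mm
Layer 940–750 hPa: Δp = 190 hPa = 19000 Pa, q̄ = 0.00323 kg/kg → 0.00323 × 19000 / 9.8 = 6.26 mm
Layer 750–620 hPa: Δp = 130 hPa = 13000 Pa, q̄ = 0.00193 kg/kg → 0.00193 × 13000 / 9.8 = 2.56 mm
Layer 620–470 hPa: Δp = 150 hPa = 15000 Pa, q̄ = 0.000911 kg/kg → 0.000911 × 15000 / 9.8 = 1.39 mm
Layer 470–350 hPa: Δp = 120 hPa = 12000 Pa, q̄ = 0.000533 kg/kg → 0.000533 × 12000 / 9.8 = 0.65 mm
PW = 4.35 + 6.26 + 2.56 + 1.39 + 0.65 = 15.21 ≈ 15.2 mm.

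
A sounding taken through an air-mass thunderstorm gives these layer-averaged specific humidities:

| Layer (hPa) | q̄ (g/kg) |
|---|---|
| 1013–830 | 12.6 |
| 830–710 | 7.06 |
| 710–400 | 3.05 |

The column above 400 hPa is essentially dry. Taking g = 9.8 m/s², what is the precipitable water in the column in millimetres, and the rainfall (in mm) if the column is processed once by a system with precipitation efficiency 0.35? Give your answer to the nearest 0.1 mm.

Precipitable water is the column-integrated vapour mass per unit area: PW = (1/g) Σ q̄ Δp, with q in kg/kg and Δp in Pa (1 kg/m² of water = 1 mm).
Layer 1013–830 hPa: Δp = 183 hPa = 18300 Pa, q̄ = 0.0126 kg/kg → 0.0126 × 18300 / 9.8 = 23.53 mm
Layer 830–710 hPa: Δp = 120 hPa = 12000 Pa, q̄ = 0.00706 kg/kg → 0.00706 × 12000 / 9.8 = 8.64 mm
Layer 710–400 hPa: Δp = 310 hPa = 31000 Pa, q̄ = 0.00305 kg/kg → 0.00305 × 31000 / 9.8 = 9.65 mm
PW = 23.53 + 8.64 + 9.65 = 41.82 ≈ 41.8 mm.
Rainfall = ε × PW = 0.35 × 41.8 = 14.6 mm.

PW ≈ 41.8 mm; rainfall ≈ 14.6 mm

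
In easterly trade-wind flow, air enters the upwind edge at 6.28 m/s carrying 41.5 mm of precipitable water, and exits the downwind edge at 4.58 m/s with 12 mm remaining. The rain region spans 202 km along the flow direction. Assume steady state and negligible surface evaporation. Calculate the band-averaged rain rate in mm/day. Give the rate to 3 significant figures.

R ≈ 88.0 mm/day

Column moisture flux per unit crosswind length is F = V × PW.
Inflow: F_in = 6.28 × 41.5 = 260.62 mm·m/s
Outflow: F_out = 4.58 × 12 = 54.96 mm·m/s
Steady-state rate R = (F_in − F_out)/L = (260.62 − 54.96) / 202000 m = 1.018e-03 mm/s.
R = 1.018e-03 × 3600 × 24 = 88.0 mm/day.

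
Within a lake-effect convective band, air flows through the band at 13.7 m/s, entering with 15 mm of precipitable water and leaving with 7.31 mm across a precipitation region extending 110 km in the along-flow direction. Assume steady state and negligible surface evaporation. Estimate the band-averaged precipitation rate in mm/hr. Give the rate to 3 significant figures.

R ≈ 3.45 mm/hr

Column moisture flux per unit crosswind length is F = V × PW.
Inflow: F_in = 13.7 × 15 = 205.5 mm·m/s
Outflow: F_out = 13.7 × 7.31 = 100.147 mm·m/s
Steady-state rate R = (F_in − F_out)/L = (205.5 − 100.147) / 110000 m = 9.578e-04 mm/s.
R = 9.578e-04 × 3600 = 3.45 mm/hr.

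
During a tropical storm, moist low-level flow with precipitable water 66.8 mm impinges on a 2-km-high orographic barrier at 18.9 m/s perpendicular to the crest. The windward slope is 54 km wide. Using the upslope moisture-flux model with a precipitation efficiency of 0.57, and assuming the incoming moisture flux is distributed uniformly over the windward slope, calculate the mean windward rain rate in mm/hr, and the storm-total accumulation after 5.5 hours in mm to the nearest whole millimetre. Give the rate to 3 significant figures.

R ≈ 48.0 mm/hr; total ≈ 264 mm

Incoming column moisture flux per unit ridge length: F = V × PW = 18.9 × 66.8 = 1262.52 mm·m/s.
Spread over the 54 km slope with efficiency ε = 0.57: R = ε·F/W = 0.57 × 1262.52 / 54000 m = 1.333e-02 mm/s.
R = 1.333e-02 × 3600 = 48.0 mm/hr.
Over 5.5 h: total = 48.0 × 5.5 = 264 mm.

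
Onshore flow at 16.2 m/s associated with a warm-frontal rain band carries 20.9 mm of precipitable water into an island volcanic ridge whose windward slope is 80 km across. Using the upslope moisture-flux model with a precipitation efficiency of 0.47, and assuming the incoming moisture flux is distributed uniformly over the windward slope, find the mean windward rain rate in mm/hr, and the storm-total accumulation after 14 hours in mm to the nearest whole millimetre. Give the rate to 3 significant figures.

Incoming column moisture flux per unit ridge length: F = V × PW = 16.2 × 20.9 = 338.58 mm·m/s.
Spread over the 80 km slope with efficiency ε = 0.47: R = ε·F/W = 0.47 × 338.58 / 80000 m = 1.989e-03 mm/s.
R = 1.989e-03 × 3600 = 7.16 mm/hr.
Over 14 h: total = 7.16 × 14 = 100.24 ≈ 100 mm.

R ≈ 7.16 mm/hr; total ≈ 100 mm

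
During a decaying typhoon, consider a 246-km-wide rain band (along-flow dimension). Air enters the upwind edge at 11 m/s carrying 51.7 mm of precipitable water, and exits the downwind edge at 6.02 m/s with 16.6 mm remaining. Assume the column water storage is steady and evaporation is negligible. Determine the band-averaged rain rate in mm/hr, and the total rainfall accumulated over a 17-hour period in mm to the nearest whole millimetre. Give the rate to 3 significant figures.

Column moisture flux per unit crosswind length is F = V × PW.
Inflow: F_in = 11 × 51.7 = 568.7 mm·m/s
Outflow: F_out = 6.02 × 16.6 = 99.932 mm·m/s
Steady-state rate R = (F_in − F_out)/L = (568.7 − 99.932) / 246000 m = 1.906e-03 mm/s.
R = 1.906e-03 × 3600 = 6.86 mm/hr.
Over 17 h: total = 6.86 × 17 = 116.62 ≈ 117 mm.

R ≈ 6.86 mm/hr; total ≈ 117 mm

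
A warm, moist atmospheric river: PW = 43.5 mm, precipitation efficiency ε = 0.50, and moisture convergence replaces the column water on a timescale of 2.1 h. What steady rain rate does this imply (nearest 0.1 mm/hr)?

R ≈ 10.4 mm/hr

Each overturning extracts ε × PW = 0.50 × 43.5 = 21.75 mm.
Rate = ε·PW / τ = 21.75 / 2.1 h = 10.4 mm/hr.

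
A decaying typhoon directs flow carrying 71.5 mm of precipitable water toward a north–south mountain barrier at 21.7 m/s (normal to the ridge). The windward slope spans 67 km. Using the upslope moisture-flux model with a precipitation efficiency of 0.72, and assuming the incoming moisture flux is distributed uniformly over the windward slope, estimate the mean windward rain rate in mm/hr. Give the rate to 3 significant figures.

Incoming column moisture flux per unit ridge length: F = V × PW = 21.7 × 71.5 = 1551.55 mm·m/s.
Spread over the 67 km slope with efficiency ε = 0.72: R = ε·F/W = 0.72 × 1551.55 / 67000 m = 1.667e-02 mm/s.
R = 1.667e-02 × 3600 = 60.0 mm/hr.

R ≈ 60.0 mm/hr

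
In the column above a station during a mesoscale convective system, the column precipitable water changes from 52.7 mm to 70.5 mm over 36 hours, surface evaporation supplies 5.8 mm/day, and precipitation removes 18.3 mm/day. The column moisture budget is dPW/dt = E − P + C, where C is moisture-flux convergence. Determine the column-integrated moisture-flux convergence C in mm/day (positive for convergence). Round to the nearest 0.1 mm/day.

dPW/dt = (70.5 − 52.7) mm / (36/24 day) = +11.867 mm/day.
C = dPW/dt − E + P = (+11.867) − 5.8 + 18.3 = 24.4 mm/day.

C ≈ 24.4 mm/day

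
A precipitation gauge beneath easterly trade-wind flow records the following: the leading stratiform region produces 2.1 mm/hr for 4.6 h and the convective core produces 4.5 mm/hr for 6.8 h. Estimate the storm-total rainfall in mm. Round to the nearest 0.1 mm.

Total = Σ Rᵢ Δtᵢ = 2.1 × 4.6 + 4.5 × 6.8
      = 9.66 + 30.6 = 40.3 mm.

total ≈ 40.3 mm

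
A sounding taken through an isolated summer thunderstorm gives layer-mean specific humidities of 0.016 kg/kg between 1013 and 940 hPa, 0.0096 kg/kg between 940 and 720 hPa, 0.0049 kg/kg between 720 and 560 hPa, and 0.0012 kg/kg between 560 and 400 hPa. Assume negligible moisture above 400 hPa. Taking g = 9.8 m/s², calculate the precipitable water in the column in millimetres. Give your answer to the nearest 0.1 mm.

PW ≈ 43.4 mm

Precipitable water is the column-integrated vapour mass per unit area: PW = (1/g) Σ q̄ Δp, with q in kg/kg and Δp in Pa (1 kg/m² of water = 1 mm).
Layer 1013–940 hPa: Δp = 73 hPa = 7300 Pa, q̄ = 0.016 kg/kg → 0.016 × 7300 / 9.8 = 11.92 mm
Layer 940–720 hPa: Δp = 220 hPa = 22000 Pa, q̄ = 0.0096 kg/kg → 0.0096 × 22000 / 9.8 = 21.55 mm
Layer 720–560 hPa: Δp = 160 hPa = 16000 Pa, q̄ = 0.0049 kg/kg → 0.0049 × 16000 / 9.8 = 8.00 mm
Layer 560–400 hPa: Δp = 160 hPa = 16000 Pa, q̄ = 0.0012 kg/kg → 0.0012 × 16000 / 9.8 = 1.96 mm
PW = 11.92 + 21.55 + 8.00 + 1.96 = 43.43 ≈ 43.4 mm.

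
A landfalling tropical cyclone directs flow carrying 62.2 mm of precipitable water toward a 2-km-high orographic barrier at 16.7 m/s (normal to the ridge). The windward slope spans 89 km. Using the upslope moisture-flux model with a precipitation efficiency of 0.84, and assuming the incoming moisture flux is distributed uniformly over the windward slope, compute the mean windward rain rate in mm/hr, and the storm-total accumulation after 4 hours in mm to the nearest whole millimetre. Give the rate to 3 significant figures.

Incoming column moisture flux per unit ridge length: F = V × PW = 16.7 × 62.2 = 1038.74 mm·m/s.
Spread over the 89 km slope with efficiency ε = 0.84: R = ε·F/W = 0.84 × 1038.74 / 89000 m = 9.804e-03 mm/s.
R = 9.804e-03 × 3600 = 35.3 mm/hr.
Over 4 h: total = 35.3 × 4 = 141.2 ≈ 141 mm.

R ≈ 35.3 mm/hr; total ≈ 141 mm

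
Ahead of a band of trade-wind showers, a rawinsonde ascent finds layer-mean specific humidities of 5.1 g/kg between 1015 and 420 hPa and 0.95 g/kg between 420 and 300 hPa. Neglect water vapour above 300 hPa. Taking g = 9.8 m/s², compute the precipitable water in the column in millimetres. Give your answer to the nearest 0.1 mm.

PW ≈ 32.1 mm

Precipitable water is the column-integrated vapour mass per unit area: PW = (1/g) Σ q̄ Δp, with q in kg/kg and Δp in Pa (1 kg/m² of water = 1 mm).
Layer 1015–420 hPa: Δp = 595 hPa = 59500 Pa, q̄ = 0.0051 kg/kg → 0.0051 × 59500 / 9.8 = 30.96 mm
Layer 420–300 hPa: Δp = 120 hPa = 12000 Pa, q̄ = 0.00095 kg/kg → 0.00095 × 12000 / 9.8 = 1.16 mm
PW = 30.96 + 1.16 = 32.12 ≈ 32.1 mm.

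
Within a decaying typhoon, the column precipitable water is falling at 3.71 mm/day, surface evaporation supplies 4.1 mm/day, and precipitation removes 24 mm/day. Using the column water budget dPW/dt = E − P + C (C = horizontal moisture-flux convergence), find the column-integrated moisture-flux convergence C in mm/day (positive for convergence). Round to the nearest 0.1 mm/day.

C ≈ 16.2 mm/day

dPW/dt = -3.71 mm/day.
C = dPW/dt − E + P = (-3.71) − 4.1 + 24 = 16.2 mm/day.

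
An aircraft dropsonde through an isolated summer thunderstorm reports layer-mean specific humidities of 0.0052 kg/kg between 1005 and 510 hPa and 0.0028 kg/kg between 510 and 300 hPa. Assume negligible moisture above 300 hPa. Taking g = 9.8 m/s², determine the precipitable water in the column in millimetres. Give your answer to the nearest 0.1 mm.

Precipitable water is the column-integrated vapour mass per unit area: PW = (1/g) Σ q̄ Δp, with q in kg/kg and Δp in Pa (1 kg/m² of water = 1 mm).
Layer 1005–510 hPa: Δp = 495 hPa = 49500 Pa, q̄ = 0.0052 kg/kg → 0.0052 × 49500 / 9.8 = 26.27 mm
Layer 510–300 hPa: Δp = 210 hPa = 21000 Pa, q̄ = 0.0028 kg/kg → 0.0028 × 21000 / 9.8 = 6.00 mm
PW = 26.27 + 6.00 = 32.27 ≈ 32.3 mm.

PW ≈ 32.3 mm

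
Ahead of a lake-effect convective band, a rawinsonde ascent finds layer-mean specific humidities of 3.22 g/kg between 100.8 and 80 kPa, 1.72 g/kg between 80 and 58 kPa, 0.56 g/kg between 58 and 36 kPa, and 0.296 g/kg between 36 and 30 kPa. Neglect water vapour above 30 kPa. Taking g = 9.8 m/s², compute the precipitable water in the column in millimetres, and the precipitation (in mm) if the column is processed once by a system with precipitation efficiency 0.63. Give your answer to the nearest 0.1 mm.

Precipitable water is the column-integrated vapour mass per unit area: PW = (1/g) Σ q̄ Δp, with q in kg/kg and Δp in Pa (1 kg/m² of water = 1 mm).
Layer 100.8–80 kPa: Δp = 208 hPa = 20800 Pa, q̄ = 0.00322 kg/kg → 0.00322 × 20800 / 9.8 = 6.83 mm
Layer 80–58 kPa: Δp = 220 hPa = 22000 Pa, q̄ = 0.00172 kg/kg → 0.00172 × 22000 / 9.8 = 3.86 mm
Layer 58–36 kPa: Δp = 220 hPa = 22000 Pa, q̄ = 0.00056 kg/kg → 0.00056 × 22000 / 9.8 = 1.26 mm
Layer 36–30 kPa: Δp = 60 hPa = 6000 Pa, q̄ = 0.000296 kg/kg → 0.000296 × 6000 / 9.8 = 0.18 mm
PW = 6.83 + 3.86 + 1.26 + 0.18 = 12.13 ≈ 12.1 mm.
Precipitation = ε × PW = 0.63 × 12.1 = 7.6 mm.

PW ≈ 12.1 mm; precipitation ≈ 7.6 mm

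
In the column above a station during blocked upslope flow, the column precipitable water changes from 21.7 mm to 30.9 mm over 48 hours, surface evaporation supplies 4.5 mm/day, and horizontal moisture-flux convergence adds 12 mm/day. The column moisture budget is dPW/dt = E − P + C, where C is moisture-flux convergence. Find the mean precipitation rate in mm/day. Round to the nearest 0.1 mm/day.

P ≈ 11.9 mm/day

dPW/dt = (30.9 − 21.7) mm / (48/24 day) = +4.600 mm/day.
P = E + C − dPW/dt = 4.5 + (12) − (+4.600) = 11.9 mm/day.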